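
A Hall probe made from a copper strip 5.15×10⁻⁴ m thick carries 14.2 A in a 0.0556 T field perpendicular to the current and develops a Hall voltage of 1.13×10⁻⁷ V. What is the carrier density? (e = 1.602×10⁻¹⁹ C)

n ≈ 8.47×10²⁸ m⁻³

From V_H = IB/(n e t), n = IB/(V_H e t).
n = (14.2)(0.0556)/((1.13×10⁻⁷)(1.602×10⁻¹⁹)(5.15×10⁻⁴)) ≈ 8.47×10²⁸ m⁻³.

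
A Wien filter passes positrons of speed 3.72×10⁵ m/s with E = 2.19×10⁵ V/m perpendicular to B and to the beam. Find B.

Balance of forces in the selector: qE = qvB ⇒ B = E/v.
B = 2.19×10⁵/3.72×10⁵ = 0.589 T.

B = 0.589 T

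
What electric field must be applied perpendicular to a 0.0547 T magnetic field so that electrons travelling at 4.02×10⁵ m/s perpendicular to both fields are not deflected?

E = 2.20×10⁴ V/m

For straight-line motion qE = qvB, so E = vB.
E = 4.02×10⁵ × 0.0547 = 2.20×10⁴ V/m.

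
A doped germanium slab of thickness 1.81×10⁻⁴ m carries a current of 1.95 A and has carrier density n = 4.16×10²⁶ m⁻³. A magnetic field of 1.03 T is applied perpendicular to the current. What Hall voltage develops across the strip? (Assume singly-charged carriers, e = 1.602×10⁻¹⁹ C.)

V_H ≈ 1.67×10⁻⁴ V

V_H = IB/(n e t).
V_H = (1.95)(1.03)/((4.16×10²⁶)(1.602×10⁻¹⁹)(1.81×10⁻⁴)) ≈ 1.67×10⁻⁴ V.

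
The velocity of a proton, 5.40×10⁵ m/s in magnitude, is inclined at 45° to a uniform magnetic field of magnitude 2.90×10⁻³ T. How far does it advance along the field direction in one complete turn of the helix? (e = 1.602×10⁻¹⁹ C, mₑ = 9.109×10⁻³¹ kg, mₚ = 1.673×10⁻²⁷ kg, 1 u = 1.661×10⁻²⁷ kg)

v∥ = v cosθ = 5.40×10⁵·cos45° ≈ 3.818×10⁵ m/s.
T = 2πm/(|q|B) = 2π(1.673×10⁻²⁷)/((1.602×10⁻¹⁹)(2.90×10⁻³)) ≈ 2.263×10⁻⁵ s.
pitch = v∥ T = (3.818×10⁵)(2.263×10⁻⁵) ≈ 8.64 m.

p ≈ 8.64 m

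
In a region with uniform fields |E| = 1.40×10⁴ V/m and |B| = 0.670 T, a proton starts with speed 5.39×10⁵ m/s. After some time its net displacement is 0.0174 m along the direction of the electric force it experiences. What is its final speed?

v_f ≈ 5.81×10⁵ m/s

B does no work; ΔKE = |q|E d.
½mv_f² = ½mv₀² + |q|Ed = ½(1.673×10⁻²⁷)(5.39×10⁵)² + (1.602×10⁻¹⁹)(1.40×10⁴)(0.0174) ≈ 2.430×10⁻¹⁶ J + 3.902×10⁻¹⁷ J ≈ 2.820×10⁻¹⁶ J.
v_f = √(2·2.820×10⁻¹⁶/1.673×10⁻²⁷) ≈ 5.81×10⁵ m/s.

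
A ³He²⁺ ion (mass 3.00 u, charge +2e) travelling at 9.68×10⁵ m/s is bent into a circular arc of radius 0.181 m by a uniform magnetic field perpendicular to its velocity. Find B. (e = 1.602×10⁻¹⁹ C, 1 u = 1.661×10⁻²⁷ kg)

From |q|vB = mv²/r, B = mv/(|q|r).
B = (4.983×10⁻²⁷)(9.68×10⁵)/((3.204×10⁻¹⁹)(0.181)) ≈ 0.0832 T.

B ≈ 0.0832 T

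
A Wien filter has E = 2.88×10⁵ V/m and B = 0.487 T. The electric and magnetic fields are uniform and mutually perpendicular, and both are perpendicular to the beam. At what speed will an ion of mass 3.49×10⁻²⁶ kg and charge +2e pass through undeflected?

v = 5.91×10⁵ m/s

Straight-line motion ⇒ electric and magnetic forces cancel, so E = vB.
v = E/B = 2.88×10⁵/0.487 = 5.91×10⁵ m/s.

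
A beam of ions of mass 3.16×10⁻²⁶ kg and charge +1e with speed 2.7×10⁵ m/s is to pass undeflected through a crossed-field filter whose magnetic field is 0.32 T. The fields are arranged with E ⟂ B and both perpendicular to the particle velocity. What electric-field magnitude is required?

E = 8.6×10⁴ V/m

For straight-line motion qE = qvB, so E = vB.
E = 2.7×10⁵ × 0.32 = 8.6×10⁴ V/m.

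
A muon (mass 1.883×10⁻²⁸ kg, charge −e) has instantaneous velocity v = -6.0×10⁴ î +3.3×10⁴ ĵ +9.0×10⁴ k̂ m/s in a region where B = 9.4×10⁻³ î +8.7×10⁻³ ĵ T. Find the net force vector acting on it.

F ≈ (1.25×10⁻¹⁶, -1.36×10⁻¹⁶, 1.33×10⁻¹⁶) N

v×B = (-783, 846, -832) N/C.
F = q v×B = (−1.602×10⁻¹⁹ C)·(-783, 846, -832) = (1.25×10⁻¹⁶, -1.36×10⁻¹⁶, 1.33×10⁻¹⁶) N.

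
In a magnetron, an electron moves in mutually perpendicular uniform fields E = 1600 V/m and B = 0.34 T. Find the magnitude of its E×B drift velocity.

The E×B drift speed is v_d = E/B.
v_d = 1600/0.34 = 4700 m/s.

v_d ≈ 4700 m/s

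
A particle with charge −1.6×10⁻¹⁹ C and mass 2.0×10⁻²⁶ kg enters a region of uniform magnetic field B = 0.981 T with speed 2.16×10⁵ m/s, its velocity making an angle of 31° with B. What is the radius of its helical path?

r ≈ 0.0142 m

v⊥ = v sinθ = 2.16×10⁵·sin31° ≈ 1.112×10⁵ m/s.
r = m v⊥/(|q|B) = (2.0×10⁻²⁶)(1.112×10⁵)/((1.6×10⁻¹⁹)(0.981)) ≈ 0.0142 m.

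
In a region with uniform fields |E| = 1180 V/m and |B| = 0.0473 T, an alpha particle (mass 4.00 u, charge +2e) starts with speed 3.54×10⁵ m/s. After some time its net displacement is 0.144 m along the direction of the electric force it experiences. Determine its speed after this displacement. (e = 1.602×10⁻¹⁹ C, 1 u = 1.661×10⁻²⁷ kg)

B does no work; ΔKE = |q|E d.
½mv_f² = ½mv₀² + |q|Ed = ½(6.644×10⁻²⁷)(3.54×10⁵)² + (3.204×10⁻¹⁹)(1180)(0.144) ≈ 4.163×10⁻¹⁶ J + 5.444×10⁻¹⁷ J ≈ 4.707×10⁻¹⁶ J.
v_f = √(2·4.707×10⁻¹⁶/6.644×10⁻²⁷) ≈ 3.76×10⁵ m/s.

v_f ≈ 3.76×10⁵ m/s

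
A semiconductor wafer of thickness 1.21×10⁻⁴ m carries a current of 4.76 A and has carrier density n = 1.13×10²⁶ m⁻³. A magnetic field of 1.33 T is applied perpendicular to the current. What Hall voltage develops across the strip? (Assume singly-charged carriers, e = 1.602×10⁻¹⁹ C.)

V_H = IB/(n e t).
V_H = (4.76)(1.33)/((1.13×10²⁶)(1.602×10⁻¹⁹)(1.21×10⁻⁴)) ≈ 2.89×10⁻³ V.

V_H ≈ 2.89×10⁻³ V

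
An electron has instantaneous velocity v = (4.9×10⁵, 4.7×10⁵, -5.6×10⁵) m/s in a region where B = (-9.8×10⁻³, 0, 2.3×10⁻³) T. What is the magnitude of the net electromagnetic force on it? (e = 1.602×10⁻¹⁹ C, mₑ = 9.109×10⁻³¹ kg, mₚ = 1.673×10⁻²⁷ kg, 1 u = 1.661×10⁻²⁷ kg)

v×B = (1080, 4360, 4610) N/C.
F = q v×B = (−1.602×10⁻¹⁹ C)·(1080, 4360, 4610) = (-1.73×10⁻¹⁶, -6.99×10⁻¹⁶, -7.38×10⁻¹⁶) N.
|F| = 1.03×10⁻¹⁵ N.

|F| ≈ 1.03×10⁻¹⁵ N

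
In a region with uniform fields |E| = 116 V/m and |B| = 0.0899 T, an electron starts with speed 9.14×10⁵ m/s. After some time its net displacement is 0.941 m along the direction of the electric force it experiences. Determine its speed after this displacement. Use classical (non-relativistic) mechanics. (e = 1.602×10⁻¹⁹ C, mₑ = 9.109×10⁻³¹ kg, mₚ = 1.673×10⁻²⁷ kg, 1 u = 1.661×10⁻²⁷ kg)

v_f ≈ 6.26×10⁶ m/s

B does no work; ΔKE = |q|E d.
½mv_f² = ½mv₀² + |q|Ed = ½(9.109×10⁻³¹)(9.14×10⁵)² + (1.602×10⁻¹⁹)(116)(0.941) ≈ 3.805×10⁻¹⁹ J + 1.749×10⁻¹⁷ J ≈ 1.787×10⁻¹⁷ J.
v_f = √(2·1.787×10⁻¹⁷/9.109×10⁻³¹) ≈ 6.26×10⁶ m/s.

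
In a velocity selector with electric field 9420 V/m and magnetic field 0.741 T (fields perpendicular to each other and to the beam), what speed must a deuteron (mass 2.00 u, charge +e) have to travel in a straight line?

v = 1.27×10⁴ m/s

Zero net Lorentz force requires |qE| = |q v×B|, i.e. E = vB.
v = E/B = 9420/0.741 = 1.27×10⁴ m/s.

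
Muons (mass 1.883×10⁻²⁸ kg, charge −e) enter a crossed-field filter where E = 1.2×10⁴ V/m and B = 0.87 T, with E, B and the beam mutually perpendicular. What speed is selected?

v = 1.4×10⁴ m/s

Zero net Lorentz force requires |qE| = |q v×B|, i.e. E = vB.
v = E/B = 1.2×10⁴/0.87 = 1.4×10⁴ m/s.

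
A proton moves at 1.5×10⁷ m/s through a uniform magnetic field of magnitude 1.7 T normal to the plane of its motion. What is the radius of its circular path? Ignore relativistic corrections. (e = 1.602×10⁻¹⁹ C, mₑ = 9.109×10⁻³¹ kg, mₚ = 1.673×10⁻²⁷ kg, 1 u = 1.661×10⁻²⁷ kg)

The magnetic force provides the centripetal force: |q|vB = mv²/r.
r = mv/(|q|B) = (1.673×10⁻²⁷)(1.5×10⁷)/((1.602×10⁻¹⁹)(1.7)) ≈ 0.092 m.

r ≈ 0.092 m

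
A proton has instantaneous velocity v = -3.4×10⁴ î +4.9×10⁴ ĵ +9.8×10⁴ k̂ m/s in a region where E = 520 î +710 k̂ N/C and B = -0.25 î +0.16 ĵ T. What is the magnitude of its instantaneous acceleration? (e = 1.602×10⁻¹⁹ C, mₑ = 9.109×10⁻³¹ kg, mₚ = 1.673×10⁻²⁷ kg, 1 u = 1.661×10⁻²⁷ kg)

v×B = (-1.57×10⁴, -2.45×10⁴, 6810) N/C.
E + v×B = (-1.52×10⁴, -2.45×10⁴, 7520) N/C.
F = q(E + v×B) = (1.602×10⁻¹⁹ C)·(-1.52×10⁴, -2.45×10⁴, 7520) = (-2.43×10⁻¹⁵, -3.92×10⁻¹⁵, 1.20×10⁻¹⁵) N.
|a| = |F|/m = 4.770×10⁻¹⁵/1.673×10⁻²⁷ ≈ 2.85×10¹² m/s².

|a| ≈ 2.85×10¹² m/s²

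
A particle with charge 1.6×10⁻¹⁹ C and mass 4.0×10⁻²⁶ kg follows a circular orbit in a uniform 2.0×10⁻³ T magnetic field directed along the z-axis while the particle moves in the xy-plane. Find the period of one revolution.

T ≈ 7.9×10⁻⁴ s

The cyclotron period depends only on m, q, B: T = 2πm/(|q|B).
T = 2π(4.0×10⁻²⁶)/((1.6×10⁻¹⁹)(2.0×10⁻³)) ≈ 7.9×10⁻⁴ s.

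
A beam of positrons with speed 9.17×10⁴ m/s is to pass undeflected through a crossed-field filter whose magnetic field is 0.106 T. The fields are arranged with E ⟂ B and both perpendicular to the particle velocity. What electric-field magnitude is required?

For straight-line motion qE = qvB, so E = vB.
E = 9.17×10⁴ × 0.106 = 9720 V/m.

E = 9720 V/m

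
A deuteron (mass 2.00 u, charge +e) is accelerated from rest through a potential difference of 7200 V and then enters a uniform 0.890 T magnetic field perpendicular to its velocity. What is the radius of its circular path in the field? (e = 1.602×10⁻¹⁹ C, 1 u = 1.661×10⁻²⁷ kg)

Acceleration: |q|V = ½mv² ⇒ v = √(2|q|V/m) = √(2·1.602×10⁻¹⁹·7200/3.322×10⁻²⁷) ≈ 8.333×10⁵ m/s.
In the field: r = mv/(|q|B) = (3.322×10⁻²⁷)(8.333×10⁵)/((1.602×10⁻¹⁹)(0.890)) ≈ 0.0194 m.

r ≈ 0.0194 m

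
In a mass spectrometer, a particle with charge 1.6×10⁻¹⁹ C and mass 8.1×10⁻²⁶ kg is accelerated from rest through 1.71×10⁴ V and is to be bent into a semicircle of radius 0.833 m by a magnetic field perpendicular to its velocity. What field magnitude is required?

B ≈ 0.158 T

v = √(2|q|V/m) = √(2·1.6×10⁻¹⁹·1.71×10⁴/8.1×10⁻²⁶) ≈ 2.599×10⁵ m/s.
B = mv/(|q|r) = (8.1×10⁻²⁶)(2.599×10⁵)/((1.6×10⁻¹⁹)(0.833)) ≈ 0.158 T.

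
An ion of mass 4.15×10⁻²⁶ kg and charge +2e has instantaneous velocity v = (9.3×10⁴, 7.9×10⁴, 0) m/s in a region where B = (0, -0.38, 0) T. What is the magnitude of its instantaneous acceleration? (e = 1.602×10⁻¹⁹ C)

v×B = (0, 0, -3.53×10⁴) N/C.
F = q v×B = (3.204×10⁻¹⁹ C)·(0, 0, -3.53×10⁴) = (0, 0, -1.13×10⁻¹⁴) N.
|a| = |F|/m = 1.132×10⁻¹⁴/4.15×10⁻²⁶ ≈ 2.73×10¹¹ m/s².

|a| ≈ 2.73×10¹¹ m/s²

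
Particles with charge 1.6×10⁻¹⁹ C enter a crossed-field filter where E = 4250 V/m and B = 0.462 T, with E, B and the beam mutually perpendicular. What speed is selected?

Straight-line motion ⇒ electric and magnetic forces cancel, so E = vB.
v = E/B = 4250/0.462 = 9200 m/s.

v = 9200 m/s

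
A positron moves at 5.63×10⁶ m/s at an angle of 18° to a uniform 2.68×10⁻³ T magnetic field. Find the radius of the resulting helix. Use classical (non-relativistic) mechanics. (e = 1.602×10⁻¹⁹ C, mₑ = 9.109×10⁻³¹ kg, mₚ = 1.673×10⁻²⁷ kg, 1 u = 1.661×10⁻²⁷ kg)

r ≈ 3.69×10⁻³ m

v⊥ = v sinθ = 5.63×10⁶·sin18° ≈ 1.740×10⁶ m/s.
r = m v⊥/(|q|B) = (9.109×10⁻³¹)(1.740×10⁶)/((1.602×10⁻¹⁹)(2.68×10⁻³)) ≈ 3.69×10⁻³ m.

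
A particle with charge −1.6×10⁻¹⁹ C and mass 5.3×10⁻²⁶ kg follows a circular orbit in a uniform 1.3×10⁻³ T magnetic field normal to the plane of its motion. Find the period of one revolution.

T ≈ 1.6×10⁻³ s

The cyclotron period depends only on m, q, B: T = 2πm/(|q|B).
T = 2π(5.3×10⁻²⁶)/((1.6×10⁻¹⁹)(1.3×10⁻³)) ≈ 1.6×10⁻³ s.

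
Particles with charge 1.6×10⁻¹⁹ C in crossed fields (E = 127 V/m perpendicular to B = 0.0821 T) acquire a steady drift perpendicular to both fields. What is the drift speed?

The steady drift has the magnetic force balancing the electric force, so v_d = E/B.
v_d = 127/0.0821 = 1550 m/s.

v_d ≈ 1550 m/s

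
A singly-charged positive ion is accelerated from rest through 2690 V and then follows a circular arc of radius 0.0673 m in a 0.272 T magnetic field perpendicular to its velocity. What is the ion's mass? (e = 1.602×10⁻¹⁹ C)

Combine |q|V = ½mv² and r = mv/(|q|B): eliminate v to get m = qB²r²/(2V).
m = (1.602×10⁻¹⁹)(0.272)²(0.0673)²/(2·2690) ≈ 9.98×10⁻²⁷ kg.

m ≈ 9.98×10⁻²⁷ kg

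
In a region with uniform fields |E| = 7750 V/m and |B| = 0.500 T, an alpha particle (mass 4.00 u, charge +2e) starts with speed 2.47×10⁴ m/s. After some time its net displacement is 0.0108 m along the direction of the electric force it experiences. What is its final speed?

B does no work; ΔKE = |q|E d.
½mv_f² = ½mv₀² + |q|Ed = ½(6.644×10⁻²⁷)(2.47×10⁴)² + (3.204×10⁻¹⁹)(7750)(0.0108) ≈ 2.027×10⁻¹⁸ J + 2.682×10⁻¹⁷ J ≈ 2.884×10⁻¹⁷ J.
v_f = √(2·2.884×10⁻¹⁷/6.644×10⁻²⁷) ≈ 9.32×10⁴ m/s.

v_f ≈ 9.32×10⁴ m/s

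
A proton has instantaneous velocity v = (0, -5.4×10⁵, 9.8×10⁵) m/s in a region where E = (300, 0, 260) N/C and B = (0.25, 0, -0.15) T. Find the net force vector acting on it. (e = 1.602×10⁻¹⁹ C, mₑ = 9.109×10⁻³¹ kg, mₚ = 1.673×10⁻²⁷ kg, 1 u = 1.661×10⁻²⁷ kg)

v×B = (8.10×10⁴, 2.45×10⁵, 1.35×10⁵) N/C.
E + v×B = (8.13×10⁴, 2.45×10⁵, 1.35×10⁵) N/C.
F = q(E + v×B) = (1.602×10⁻¹⁹ C)·(8.13×10⁴, 2.45×10⁵, 1.35×10⁵) = (1.30×10⁻¹⁴, 3.92×10⁻¹⁴, 2.17×10⁻¹⁴) N.

F ≈ (1.30×10⁻¹⁴, 3.92×10⁻¹⁴, 2.17×10⁻¹⁴) N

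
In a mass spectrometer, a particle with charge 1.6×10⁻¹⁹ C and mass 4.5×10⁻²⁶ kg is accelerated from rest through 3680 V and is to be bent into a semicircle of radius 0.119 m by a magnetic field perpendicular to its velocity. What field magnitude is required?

B ≈ 0.382 T

v = √(2|q|V/m) = √(2·1.6×10⁻¹⁹·3680/4.5×10⁻²⁶) ≈ 1.618×10⁵ m/s.
B = mv/(|q|r) = (4.5×10⁻²⁶)(1.618×10⁵)/((1.6×10⁻¹⁹)(0.119)) ≈ 0.382 T.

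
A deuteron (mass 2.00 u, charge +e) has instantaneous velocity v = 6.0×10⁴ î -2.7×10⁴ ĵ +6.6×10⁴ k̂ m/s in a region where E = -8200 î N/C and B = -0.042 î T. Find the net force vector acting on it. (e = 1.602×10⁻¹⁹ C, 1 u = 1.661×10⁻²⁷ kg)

F ≈ (-1.31×10⁻¹⁵, -4.44×10⁻¹⁶, -1.82×10⁻¹⁶) N

v×B = (0, -2770, -1130) N/C.
E + v×B = (-8200, -2770, -1130) N/C.
F = q(E + v×B) = (1.602×10⁻¹⁹ C)·(-8200, -2770, -1130) = (-1.31×10⁻¹⁵, -4.44×10⁻¹⁶, -1.82×10⁻¹⁶) N.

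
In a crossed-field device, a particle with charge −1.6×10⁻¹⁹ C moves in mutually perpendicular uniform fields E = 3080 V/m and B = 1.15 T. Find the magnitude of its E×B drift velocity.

v_d ≈ 2680 m/s

The steady drift has the magnetic force balancing the electric force, so v_d = E/B.
v_d = 3080/1.15 = 2680 m/s.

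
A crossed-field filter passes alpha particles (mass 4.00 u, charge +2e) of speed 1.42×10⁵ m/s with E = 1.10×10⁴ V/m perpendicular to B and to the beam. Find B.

Balance of forces in the selector: qE = qvB ⇒ B = E/v.
B = 1.10×10⁴/1.42×10⁵ = 0.0775 T.

B = 0.0775 T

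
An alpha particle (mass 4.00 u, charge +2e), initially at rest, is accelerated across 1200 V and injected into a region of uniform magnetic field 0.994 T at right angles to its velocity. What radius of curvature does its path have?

Acceleration: |q|V = ½mv² ⇒ v = √(2|q|V/m) = √(2·3.204×10⁻¹⁹·1200/6.644×10⁻²⁷) ≈ 3.402×10⁵ m/s.
In the field: r = mv/(|q|B) = (6.644×10⁻²⁷)(3.402×10⁵)/((3.204×10⁻¹⁹)(0.994)) ≈ 7.10×10⁻³ m.

r ≈ 7.10×10⁻³ m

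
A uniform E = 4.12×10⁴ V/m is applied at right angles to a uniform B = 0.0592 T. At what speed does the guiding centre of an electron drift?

v_d ≈ 6.96×10⁵ m/s

The E×B drift speed is v_d = E/B.
v_d = 4.12×10⁴/0.0592 = 6.96×10⁵ m/s.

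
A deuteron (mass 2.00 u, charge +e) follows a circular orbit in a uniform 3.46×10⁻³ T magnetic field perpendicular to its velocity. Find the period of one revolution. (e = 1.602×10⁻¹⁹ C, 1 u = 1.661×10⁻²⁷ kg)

The cyclotron period depends only on m, q, B: T = 2πm/(|q|B).
T = 2π(3.322×10⁻²⁷)/((1.602×10⁻¹⁹)(3.46×10⁻³)) ≈ 3.77×10⁻⁵ s.

T ≈ 3.77×10⁻⁵ s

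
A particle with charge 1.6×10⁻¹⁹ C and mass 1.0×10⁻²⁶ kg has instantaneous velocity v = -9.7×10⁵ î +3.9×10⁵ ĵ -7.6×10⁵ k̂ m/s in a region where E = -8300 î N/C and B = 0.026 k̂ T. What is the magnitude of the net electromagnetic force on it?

|F| ≈ 4.05×10⁻¹⁵ N

v×B = (1.01×10⁴, 2.52×10⁴, 0) N/C.
E + v×B = (1840, 2.52×10⁴, 0) N/C.
F = q(E + v×B) = (1.6×10⁻¹⁹ C)·(1840, 2.52×10⁴, 0) = (2.94×10⁻¹⁶, 4.04×10⁻¹⁵, 0) N.
|F| = 4.05×10⁻¹⁵ N.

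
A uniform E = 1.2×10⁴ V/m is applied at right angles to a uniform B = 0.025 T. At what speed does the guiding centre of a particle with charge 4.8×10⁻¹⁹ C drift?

In crossed fields the guiding centre drifts at v_d = |E×B|/B² = E/B, independent of charge and mass.
v_d = 1.2×10⁴/0.025 = 4.8×10⁵ m/s.

v_d ≈ 4.8×10⁵ m/s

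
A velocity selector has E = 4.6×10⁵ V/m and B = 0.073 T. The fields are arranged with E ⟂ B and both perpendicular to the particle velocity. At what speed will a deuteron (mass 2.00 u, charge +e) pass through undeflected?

For undeflected motion the electric and magnetic forces balance: qE = qvB.
v = E/B = 4.6×10⁵/0.073 = 6.3×10⁶ m/s.

v = 6.3×10⁶ m/s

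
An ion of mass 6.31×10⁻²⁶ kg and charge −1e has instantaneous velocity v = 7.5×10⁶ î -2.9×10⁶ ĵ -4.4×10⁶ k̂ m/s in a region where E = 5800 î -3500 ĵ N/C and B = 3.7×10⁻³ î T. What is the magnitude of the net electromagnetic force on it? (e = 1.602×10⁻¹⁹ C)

|F| ≈ 3.72×10⁻¹⁵ N

v×B = (0, -1.63×10⁴, 1.07×10⁴) N/C.
E + v×B = (5800, -1.98×10⁴, 1.07×10⁴) N/C.
F = q(E + v×B) = (−1.602×10⁻¹⁹ C)·(5800, -1.98×10⁴, 1.07×10⁴) = (-9.29×10⁻¹⁶, 3.17×10⁻¹⁵, -1.72×10⁻¹⁵) N.
|F| = 3.72×10⁻¹⁵ N.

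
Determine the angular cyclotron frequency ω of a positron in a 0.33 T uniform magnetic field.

ω = |q|B/m.
ω = (1.602×10⁻¹⁹)(0.33)/9.109×10⁻³¹ ≈ 5.8×10¹⁰ rad/s.

ω ≈ 5.8×10¹⁰ rad/s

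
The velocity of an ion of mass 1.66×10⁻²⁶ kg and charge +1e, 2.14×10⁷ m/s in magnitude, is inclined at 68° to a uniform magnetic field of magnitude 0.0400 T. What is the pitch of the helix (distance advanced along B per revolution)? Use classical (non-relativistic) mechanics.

v∥ = v cosθ = 2.14×10⁷·cos68° ≈ 8.017×10⁶ m/s.
T = 2πm/(|q|B) = 2π(1.66×10⁻²⁶)/((1.602×10⁻¹⁹)(0.0400)) ≈ 1.628×10⁻⁵ s.
pitch = v∥ T = (8.017×10⁶)(1.628×10⁻⁵) ≈ 130 m.

p ≈ 130 m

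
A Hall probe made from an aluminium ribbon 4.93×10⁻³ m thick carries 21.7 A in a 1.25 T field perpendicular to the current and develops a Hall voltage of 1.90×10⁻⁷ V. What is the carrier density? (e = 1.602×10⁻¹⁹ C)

From V_H = IB/(n e t), n = IB/(V_H e t).
n = (21.7)(1.25)/((1.90×10⁻⁷)(1.602×10⁻¹⁹)(4.93×10⁻³)) ≈ 1.81×10²⁹ m⁻³.

n ≈ 1.81×10²⁹ m⁻³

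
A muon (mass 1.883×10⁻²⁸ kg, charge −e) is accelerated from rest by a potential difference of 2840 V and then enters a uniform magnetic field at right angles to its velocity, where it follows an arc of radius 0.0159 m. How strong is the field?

v = √(2|q|V/m) = √(2·1.602×10⁻¹⁹·2840/1.883×10⁻²⁸) ≈ 2.198×10⁶ m/s.
B = mv/(|q|r) = (1.883×10⁻²⁸)(2.198×10⁶)/((1.602×10⁻¹⁹)(0.0159)) ≈ 0.163 T.

B ≈ 0.163 T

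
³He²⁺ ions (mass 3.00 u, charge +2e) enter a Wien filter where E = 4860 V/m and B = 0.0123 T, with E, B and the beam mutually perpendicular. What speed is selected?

Zero net Lorentz force requires |qE| = |q v×B|, i.e. E = vB.
v = E/B = 4860/0.0123 = 3.95×10⁵ m/s.
The result is independent of the particle's charge and mass.

v = 3.95×10⁵ m/s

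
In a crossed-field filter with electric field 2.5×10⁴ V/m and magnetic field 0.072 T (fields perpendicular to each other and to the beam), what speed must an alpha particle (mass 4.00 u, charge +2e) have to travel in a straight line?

v = 3.5×10⁵ m/s

For undeflected motion the electric and magnetic forces balance: qE = qvB.
v = E/B = 2.5×10⁴/0.072 = 3.5×10⁵ m/s.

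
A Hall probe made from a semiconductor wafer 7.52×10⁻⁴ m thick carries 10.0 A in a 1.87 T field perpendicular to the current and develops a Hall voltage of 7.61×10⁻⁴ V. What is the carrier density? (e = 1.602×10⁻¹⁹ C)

n ≈ 2.04×10²⁶ m⁻³

From V_H = IB/(n e t), n = IB/(V_H e t).
n = (10.0)(1.87)/((7.61×10⁻⁴)(1.602×10⁻¹⁹)(7.52×10⁻⁴)) ≈ 2.04×10²⁶ m⁻³.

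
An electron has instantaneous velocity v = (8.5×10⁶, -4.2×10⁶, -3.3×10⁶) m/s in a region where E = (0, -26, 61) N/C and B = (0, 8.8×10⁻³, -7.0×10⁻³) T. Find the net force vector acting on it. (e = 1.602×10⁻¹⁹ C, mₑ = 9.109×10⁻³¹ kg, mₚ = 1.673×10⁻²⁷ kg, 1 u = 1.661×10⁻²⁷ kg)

F ≈ (-9.36×10⁻¹⁵, -9.53×10⁻¹⁵, -1.20×10⁻¹⁴) N

v×B = (5.84×10⁴, 5.95×10⁴, 7.48×10⁴) N/C.
E + v×B = (5.84×10⁴, 5.95×10⁴, 7.49×10⁴) N/C.
F = q(E + v×B) = (−1.602×10⁻¹⁹ C)·(5.84×10⁴, 5.95×10⁴, 7.49×10⁴) = (-9.36×10⁻¹⁵, -9.53×10⁻¹⁵, -1.20×10⁻¹⁴) N.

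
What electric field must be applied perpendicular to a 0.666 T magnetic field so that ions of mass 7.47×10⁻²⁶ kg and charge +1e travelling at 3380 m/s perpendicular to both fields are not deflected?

For straight-line motion qE = qvB, so E = vB.
E = 3380 × 0.666 = 2250 V/m.

E = 2250 V/m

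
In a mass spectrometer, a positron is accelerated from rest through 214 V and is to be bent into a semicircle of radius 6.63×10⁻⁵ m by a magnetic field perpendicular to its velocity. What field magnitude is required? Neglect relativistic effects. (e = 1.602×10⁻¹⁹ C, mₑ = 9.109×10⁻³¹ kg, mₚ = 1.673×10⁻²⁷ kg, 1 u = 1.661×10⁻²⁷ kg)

v = √(2|q|V/m) = √(2·1.602×10⁻¹⁹·214/9.109×10⁻³¹) ≈ 8.676×10⁶ m/s.
B = mv/(|q|r) = (9.109×10⁻³¹)(8.676×10⁶)/((1.602×10⁻¹⁹)(6.63×10⁻⁵)) ≈ 0.744 T.

B ≈ 0.744 T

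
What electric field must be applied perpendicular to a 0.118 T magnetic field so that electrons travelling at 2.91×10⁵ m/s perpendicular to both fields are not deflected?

E = 3.43×10⁴ V/m

For straight-line motion qE = qvB, so E = vB.
E = 2.91×10⁵ × 0.118 = 3.43×10⁴ V/m.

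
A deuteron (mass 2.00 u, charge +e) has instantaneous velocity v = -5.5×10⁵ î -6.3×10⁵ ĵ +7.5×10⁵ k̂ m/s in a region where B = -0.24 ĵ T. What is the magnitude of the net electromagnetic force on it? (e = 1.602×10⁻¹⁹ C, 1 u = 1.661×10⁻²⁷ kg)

|F| ≈ 3.58×10⁻¹⁴ N

v×B = (1.80×10⁵, 0, 1.32×10⁵) N/C.
F = q v×B = (1.602×10⁻¹⁹ C)·(1.80×10⁵, 0, 1.32×10⁵) = (2.88×10⁻¹⁴, 0, 2.11×10⁻¹⁴) N.
|F| = 3.58×10⁻¹⁴ N.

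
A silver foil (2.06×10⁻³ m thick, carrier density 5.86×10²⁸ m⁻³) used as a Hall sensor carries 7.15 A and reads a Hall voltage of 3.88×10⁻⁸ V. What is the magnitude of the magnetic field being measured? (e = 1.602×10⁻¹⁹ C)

B ≈ 0.105 T

From V_H = IB/(n e t), B = V_H n e t / I.
B = (3.88×10⁻⁸)(5.86×10²⁸)(1.602×10⁻¹⁹)(2.06×10⁻³)/7.15 ≈ 0.105 T.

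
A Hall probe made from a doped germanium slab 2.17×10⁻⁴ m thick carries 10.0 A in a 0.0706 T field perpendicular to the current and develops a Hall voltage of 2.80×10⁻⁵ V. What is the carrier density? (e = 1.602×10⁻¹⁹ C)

From V_H = IB/(n e t), n = IB/(V_H e t).
n = (10.0)(0.0706)/((2.80×10⁻⁵)(1.602×10⁻¹⁹)(2.17×10⁻⁴)) ≈ 7.25×10²⁶ m⁻³.

n ≈ 7.25×10²⁶ m⁻³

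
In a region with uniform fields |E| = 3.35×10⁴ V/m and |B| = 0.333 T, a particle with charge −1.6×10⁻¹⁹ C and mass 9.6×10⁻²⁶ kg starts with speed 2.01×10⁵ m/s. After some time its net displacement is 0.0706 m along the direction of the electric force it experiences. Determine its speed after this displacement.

v_f ≈ 2.20×10⁵ m/s

B does no work; ΔKE = |q|E d.
½mv_f² = ½mv₀² + |q|Ed = ½(9.6×10⁻²⁶)(2.01×10⁵)² + (1.6×10⁻¹⁹)(3.35×10⁴)(0.0706) ≈ 1.939×10⁻¹⁵ J + 3.784×10⁻¹⁶ J ≈ 2.318×10⁻¹⁵ J.
v_f = √(2·2.318×10⁻¹⁵/9.6×10⁻²⁶) ≈ 2.20×10⁵ m/s.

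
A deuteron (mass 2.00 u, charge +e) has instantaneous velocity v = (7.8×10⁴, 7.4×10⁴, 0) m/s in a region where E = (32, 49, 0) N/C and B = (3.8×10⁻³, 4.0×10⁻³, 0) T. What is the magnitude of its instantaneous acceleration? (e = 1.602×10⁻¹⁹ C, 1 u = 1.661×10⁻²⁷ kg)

v×B = (0, 0, 30.8) N/C.
E + v×B = (32.0, 49.0, 30.8) N/C.
F = q(E + v×B) = (1.602×10⁻¹⁹ C)·(32.0, 49.0, 30.8) = (5.13×10⁻¹⁸, 7.85×10⁻¹⁸, 4.93×10⁻¹⁸) N.
|a| = |F|/m = 1.059×10⁻¹⁷/3.322×10⁻²⁷ ≈ 3.19×10⁹ m/s².

|a| ≈ 3.19×10⁹ m/s²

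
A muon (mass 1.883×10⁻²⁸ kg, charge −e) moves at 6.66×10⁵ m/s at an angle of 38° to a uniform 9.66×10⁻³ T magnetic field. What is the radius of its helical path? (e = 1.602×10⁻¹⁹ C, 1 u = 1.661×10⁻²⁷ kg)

v⊥ = v sinθ = 6.66×10⁵·sin38° ≈ 4.100×10⁵ m/s.
r = m v⊥/(|q|B) = (1.883×10⁻²⁸)(4.100×10⁵)/((1.602×10⁻¹⁹)(9.66×10⁻³)) ≈ 0.0499 m.

r ≈ 0.0499 m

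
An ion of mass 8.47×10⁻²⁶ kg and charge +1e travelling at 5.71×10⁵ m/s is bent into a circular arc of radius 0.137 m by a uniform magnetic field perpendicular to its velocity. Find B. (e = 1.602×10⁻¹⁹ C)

B ≈ 2.20 T

From |q|vB = mv²/r, B = mv/(|q|r).
B = (8.47×10⁻²⁶)(5.71×10⁵)/((1.602×10⁻¹⁹)(0.137)) ≈ 2.20 T.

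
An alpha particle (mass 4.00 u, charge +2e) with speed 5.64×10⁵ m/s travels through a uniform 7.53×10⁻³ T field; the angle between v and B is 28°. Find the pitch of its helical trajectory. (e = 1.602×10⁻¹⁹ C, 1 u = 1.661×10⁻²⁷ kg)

v∥ = v cosθ = 5.64×10⁵·cos28° ≈ 4.980×10⁵ m/s.
T = 2πm/(|q|B) = 2π(6.644×10⁻²⁷)/((3.204×10⁻¹⁹)(7.53×10⁻³)) ≈ 1.730×10⁻⁵ s.
pitch = v∥ T = (4.980×10⁵)(1.730×10⁻⁵) ≈ 8.62 m.

p ≈ 8.62 m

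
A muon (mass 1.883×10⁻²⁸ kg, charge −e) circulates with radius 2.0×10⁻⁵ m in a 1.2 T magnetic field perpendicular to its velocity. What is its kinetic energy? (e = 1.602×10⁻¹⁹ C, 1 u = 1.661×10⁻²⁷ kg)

v = |q|Br/m, then KE = ½mv² = (qBr)²/(2m).
v = (1.602×10⁻¹⁹)(1.2)(2.0×10⁻⁵)/1.883×10⁻²⁸ ≈ 2.042×10⁴ m/s.
KE = ½(1.883×10⁻²⁸)(2.042×10⁴)² ≈ 3.9×10⁻²⁰ J = 0.25 eV.

KE ≈ 0.25 eV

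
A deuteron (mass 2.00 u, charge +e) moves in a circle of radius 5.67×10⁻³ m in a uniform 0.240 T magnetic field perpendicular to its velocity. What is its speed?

v ≈ 6.56×10⁴ m/s

From |q|vB = mv²/r, v = |q|Br/m.
v = (1.602×10⁻¹⁹)(0.240)(5.67×10⁻³)/3.322×10⁻²⁷ ≈ 6.56×10⁴ m/s.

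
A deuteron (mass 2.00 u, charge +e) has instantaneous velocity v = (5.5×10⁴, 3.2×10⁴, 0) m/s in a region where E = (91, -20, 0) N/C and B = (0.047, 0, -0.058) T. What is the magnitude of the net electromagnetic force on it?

v×B = (-1860, 3190, -1500) N/C.
E + v×B = (-1760, 3170, -1500) N/C.
F = q(E + v×B) = (1.602×10⁻¹⁹ C)·(-1760, 3170, -1500) = (-2.83×10⁻¹⁶, 5.08×10⁻¹⁶, -2.41×10⁻¹⁶) N.
|F| = 6.29×10⁻¹⁶ N.

|F| ≈ 6.29×10⁻¹⁶ N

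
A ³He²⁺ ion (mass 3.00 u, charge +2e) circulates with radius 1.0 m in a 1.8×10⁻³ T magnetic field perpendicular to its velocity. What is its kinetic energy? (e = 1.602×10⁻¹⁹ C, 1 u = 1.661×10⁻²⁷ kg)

KE ≈ 210 eV

v = |q|Br/m, then KE = ½mv² = (qBr)²/(2m).
v = (3.204×10⁻¹⁹)(1.8×10⁻³)(1.0)/4.983×10⁻²⁷ ≈ 1.157×10⁵ m/s.
KE = ½(4.983×10⁻²⁷)(1.157×10⁵)² ≈ 3.3×10⁻¹⁷ J = 210 eV.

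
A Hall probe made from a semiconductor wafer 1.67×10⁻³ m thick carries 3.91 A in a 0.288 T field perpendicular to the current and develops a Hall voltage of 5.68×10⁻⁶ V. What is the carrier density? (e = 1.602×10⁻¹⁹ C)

From V_H = IB/(n e t), n = IB/(V_H e t).
n = (3.91)(0.288)/((5.68×10⁻⁶)(1.602×10⁻¹⁹)(1.67×10⁻³)) ≈ 7.41×10²⁶ m⁻³.

n ≈ 7.41×10²⁶ m⁻³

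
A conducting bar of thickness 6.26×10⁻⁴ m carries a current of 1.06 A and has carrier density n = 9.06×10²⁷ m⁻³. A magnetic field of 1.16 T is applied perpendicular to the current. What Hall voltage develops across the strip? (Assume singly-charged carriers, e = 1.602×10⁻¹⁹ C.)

V_H = IB/(n e t).
V_H = (1.06)(1.16)/((9.06×10²⁷)(1.602×10⁻¹⁹)(6.26×10⁻⁴)) ≈ 1.35×10⁻⁶ V.

V_H ≈ 1.35×10⁻⁶ V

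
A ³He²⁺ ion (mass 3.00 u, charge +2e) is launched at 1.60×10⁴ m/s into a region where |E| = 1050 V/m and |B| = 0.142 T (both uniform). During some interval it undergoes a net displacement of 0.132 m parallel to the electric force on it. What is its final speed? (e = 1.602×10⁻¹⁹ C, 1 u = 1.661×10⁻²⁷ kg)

v_f ≈ 1.34×10⁵ m/s

B does no work; ΔKE = |q|E d.
½mv_f² = ½mv₀² + |q|Ed = ½(4.983×10⁻²⁷)(1.60×10⁴)² + (3.204×10⁻¹⁹)(1050)(0.132) ≈ 6.378×10⁻¹⁹ J + 4.441×10⁻¹⁷ J ≈ 4.505×10⁻¹⁷ J.
v_f = √(2·4.505×10⁻¹⁷/4.983×10⁻²⁷) ≈ 1.34×10⁵ m/s.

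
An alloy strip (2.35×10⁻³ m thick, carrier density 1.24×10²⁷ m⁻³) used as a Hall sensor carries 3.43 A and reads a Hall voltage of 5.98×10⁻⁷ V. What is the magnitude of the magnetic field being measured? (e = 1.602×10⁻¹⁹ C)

B ≈ 0.0814 T

From V_H = IB/(n e t), B = V_H n e t / I.
B = (5.98×10⁻⁷)(1.24×10²⁷)(1.602×10⁻¹⁹)(2.35×10⁻³)/3.43 ≈ 0.0814 T.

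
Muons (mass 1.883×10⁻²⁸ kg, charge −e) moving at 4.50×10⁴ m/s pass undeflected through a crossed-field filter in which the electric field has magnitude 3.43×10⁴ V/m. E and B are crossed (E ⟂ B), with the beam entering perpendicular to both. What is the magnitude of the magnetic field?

Balance of forces in the selector: qE = qvB ⇒ B = E/v.
B = 3.43×10⁴/4.50×10⁴ = 0.762 T.

B = 0.762 T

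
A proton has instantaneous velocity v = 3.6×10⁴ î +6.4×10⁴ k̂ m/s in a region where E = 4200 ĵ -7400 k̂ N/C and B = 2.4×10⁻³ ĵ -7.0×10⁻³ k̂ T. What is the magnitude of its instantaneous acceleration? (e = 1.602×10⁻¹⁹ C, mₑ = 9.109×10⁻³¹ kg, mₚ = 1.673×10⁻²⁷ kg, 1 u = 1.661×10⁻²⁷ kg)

v×B = (-154, 252, 86.4) N/C.
E + v×B = (-154, 4450, -7310) N/C.
F = q(E + v×B) = (1.602×10⁻¹⁹ C)·(-154, 4450, -7310) = (-2.46×10⁻¹⁷, 7.13×10⁻¹⁶, -1.17×10⁻¹⁵) N.
|a| = |F|/m = 1.372×10⁻¹⁵/1.673×10⁻²⁷ ≈ 8.20×10¹¹ m/s².

|a| ≈ 8.20×10¹¹ m/s²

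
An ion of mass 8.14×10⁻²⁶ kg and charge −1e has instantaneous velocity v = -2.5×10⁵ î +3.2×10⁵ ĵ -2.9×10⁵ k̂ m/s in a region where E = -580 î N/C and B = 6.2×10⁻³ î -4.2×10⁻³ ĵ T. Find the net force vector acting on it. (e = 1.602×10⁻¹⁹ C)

F ≈ (2.88×10⁻¹⁶, 2.88×10⁻¹⁶, 1.50×10⁻¹⁶) N

v×B = (-1220, -1800, -934) N/C.
E + v×B = (-1800, -1800, -934) N/C.
F = q(E + v×B) = (−1.602×10⁻¹⁹ C)·(-1800, -1800, -934) = (2.88×10⁻¹⁶, 2.88×10⁻¹⁶, 1.50×10⁻¹⁶) N.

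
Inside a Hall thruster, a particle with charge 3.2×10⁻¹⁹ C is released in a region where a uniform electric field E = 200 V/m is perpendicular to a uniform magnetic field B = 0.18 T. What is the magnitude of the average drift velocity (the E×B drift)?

In crossed fields the guiding centre drifts at v_d = |E×B|/B² = E/B, independent of charge and mass.
v_d = 200/0.18 = 1100 m/s.

v_d ≈ 1100 m/s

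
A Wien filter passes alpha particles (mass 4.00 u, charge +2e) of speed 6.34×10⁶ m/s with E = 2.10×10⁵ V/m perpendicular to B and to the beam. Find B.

Balance of forces in the selector: qE = qvB ⇒ B = E/v.
B = 2.10×10⁵/6.34×10⁶ = 0.0331 T.

B = 0.0331 T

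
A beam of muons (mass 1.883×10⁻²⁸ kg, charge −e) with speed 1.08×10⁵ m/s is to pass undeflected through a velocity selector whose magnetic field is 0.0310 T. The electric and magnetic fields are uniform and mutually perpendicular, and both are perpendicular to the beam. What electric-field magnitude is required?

E = 3350 V/m

For straight-line motion qE = qvB, so E = vB.
E = 1.08×10⁵ × 0.0310 = 3350 V/m.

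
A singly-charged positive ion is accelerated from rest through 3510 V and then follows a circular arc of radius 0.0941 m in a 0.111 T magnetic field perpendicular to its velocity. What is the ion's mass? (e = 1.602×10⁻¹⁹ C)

Combine |q|V = ½mv² and r = mv/(|q|B): eliminate v to get m = qB²r²/(2V).
m = (1.602×10⁻¹⁹)(0.111)²(0.0941)²/(2·3510) ≈ 2.49×10⁻²⁷ kg.

m ≈ 2.49×10⁻²⁷ kg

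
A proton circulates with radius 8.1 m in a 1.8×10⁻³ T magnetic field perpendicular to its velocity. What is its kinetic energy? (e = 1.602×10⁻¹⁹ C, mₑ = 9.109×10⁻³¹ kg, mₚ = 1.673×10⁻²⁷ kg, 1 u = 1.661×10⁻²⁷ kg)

v = |q|Br/m, then KE = ½mv² = (qBr)²/(2m).
v = (1.602×10⁻¹⁹)(1.8×10⁻³)(8.1)/1.673×10⁻²⁷ ≈ 1.396×10⁶ m/s.
KE = ½(1.673×10⁻²⁷)(1.396×10⁶)² ≈ 1.6×10⁻¹⁵ J.

KE ≈ 1.6×10⁻¹⁵ J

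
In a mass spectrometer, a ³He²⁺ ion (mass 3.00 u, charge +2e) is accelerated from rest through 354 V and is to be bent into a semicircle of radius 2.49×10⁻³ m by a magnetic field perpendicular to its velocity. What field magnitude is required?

B ≈ 1.33 T

v = √(2|q|V/m) = √(2·3.204×10⁻¹⁹·354/4.983×10⁻²⁷) ≈ 2.134×10⁵ m/s.
B = mv/(|q|r) = (4.983×10⁻²⁷)(2.134×10⁵)/((3.204×10⁻¹⁹)(2.49×10⁻³)) ≈ 1.33 T.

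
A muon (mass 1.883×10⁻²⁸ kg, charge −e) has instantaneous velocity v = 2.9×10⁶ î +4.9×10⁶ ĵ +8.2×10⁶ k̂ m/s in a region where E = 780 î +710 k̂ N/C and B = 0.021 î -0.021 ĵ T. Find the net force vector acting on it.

v×B = (1.72×10⁵, 1.72×10⁵, -1.64×10⁵) N/C.
E + v×B = (1.73×10⁵, 1.72×10⁵, -1.63×10⁵) N/C.
F = q(E + v×B) = (−1.602×10⁻¹⁹ C)·(1.73×10⁵, 1.72×10⁵, -1.63×10⁵) = (-2.77×10⁻¹⁴, -2.76×10⁻¹⁴, 2.61×10⁻¹⁴) N.

F ≈ (-2.77×10⁻¹⁴, -2.76×10⁻¹⁴, 2.61×10⁻¹⁴) N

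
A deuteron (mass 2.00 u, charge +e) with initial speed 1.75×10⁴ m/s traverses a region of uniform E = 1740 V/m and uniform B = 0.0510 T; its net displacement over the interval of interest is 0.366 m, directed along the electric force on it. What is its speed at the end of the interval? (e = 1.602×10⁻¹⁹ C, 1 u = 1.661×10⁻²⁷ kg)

B does no work; ΔKE = |q|E d.
½mv_f² = ½mv₀² + |q|Ed = ½(3.322×10⁻²⁷)(1.75×10⁴)² + (1.602×10⁻¹⁹)(1740)(0.366) ≈ 5.087×10⁻¹⁹ J + 1.020×10⁻¹⁶ J ≈ 1.025×10⁻¹⁶ J.
v_f = √(2·1.025×10⁻¹⁶/3.322×10⁻²⁷) ≈ 2.48×10⁵ m/s.

v_f ≈ 2.48×10⁵ m/s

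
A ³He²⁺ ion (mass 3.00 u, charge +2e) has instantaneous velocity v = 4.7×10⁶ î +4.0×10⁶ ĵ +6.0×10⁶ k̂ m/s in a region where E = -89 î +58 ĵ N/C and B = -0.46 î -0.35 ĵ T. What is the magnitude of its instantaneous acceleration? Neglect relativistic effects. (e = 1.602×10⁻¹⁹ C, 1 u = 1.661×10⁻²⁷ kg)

v×B = (2.10×10⁶, -2.76×10⁶, 1.95×10⁵) N/C.
E + v×B = (2.10×10⁶, -2.76×10⁶, 1.95×10⁵) N/C.
F = q(E + v×B) = (3.204×10⁻¹⁹ C)·(2.10×10⁶, -2.76×10⁶, 1.95×10⁵) = (6.73×10⁻¹³, -8.84×10⁻¹³, 6.25×10⁻¹⁴) N.
|a| = |F|/m = 1.113×10⁻¹²/4.983×10⁻²⁷ ≈ 2.23×10¹⁴ m/s².

|a| ≈ 2.23×10¹⁴ m/s²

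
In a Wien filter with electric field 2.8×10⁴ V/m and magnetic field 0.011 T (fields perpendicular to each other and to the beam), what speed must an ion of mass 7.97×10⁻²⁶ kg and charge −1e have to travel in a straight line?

For undeflected motion the electric and magnetic forces balance: qE = qvB.
v = E/B = 2.8×10⁴/0.011 = 2.5×10⁶ m/s.

v = 2.5×10⁶ m/s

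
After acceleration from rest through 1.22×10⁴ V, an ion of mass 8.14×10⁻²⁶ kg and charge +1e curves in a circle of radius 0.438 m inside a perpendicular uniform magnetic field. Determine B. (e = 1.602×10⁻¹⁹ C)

v = √(2|q|V/m) = √(2·1.602×10⁻¹⁹·1.22×10⁴/8.14×10⁻²⁶) ≈ 2.191×10⁵ m/s.
B = mv/(|q|r) = (8.14×10⁻²⁶)(2.191×10⁵)/((1.602×10⁻¹⁹)(0.438)) ≈ 0.254 T.

B ≈ 0.254 T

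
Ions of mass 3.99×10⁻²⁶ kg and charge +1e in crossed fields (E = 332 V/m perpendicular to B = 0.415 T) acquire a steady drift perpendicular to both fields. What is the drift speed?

The steady drift has the magnetic force balancing the electric force, so v_d = E/B.
v_d = 332/0.415 = 800 m/s.

v_d ≈ 800 m/s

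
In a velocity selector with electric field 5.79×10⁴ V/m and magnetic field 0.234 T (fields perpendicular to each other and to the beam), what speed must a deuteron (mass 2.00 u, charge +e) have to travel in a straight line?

For undeflected motion the electric and magnetic forces balance: qE = qvB.
v = E/B = 5.79×10⁴/0.234 = 2.47×10⁵ m/s.

v = 2.47×10⁵ m/s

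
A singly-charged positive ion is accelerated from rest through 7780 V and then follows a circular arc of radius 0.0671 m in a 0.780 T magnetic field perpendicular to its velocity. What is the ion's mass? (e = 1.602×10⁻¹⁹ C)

Combine |q|V = ½mv² and r = mv/(|q|B): eliminate v to get m = qB²r²/(2V).
m = (1.602×10⁻¹⁹)(0.780)²(0.0671)²/(2·7780) ≈ 2.82×10⁻²⁶ kg.

m ≈ 2.82×10⁻²⁶ kg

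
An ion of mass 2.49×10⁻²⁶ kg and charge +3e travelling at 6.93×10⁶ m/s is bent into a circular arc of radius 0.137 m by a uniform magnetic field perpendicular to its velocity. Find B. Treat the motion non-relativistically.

From |q|vB = mv²/r, B = mv/(|q|r).
B = (2.49×10⁻²⁶)(6.93×10⁶)/((4.806×10⁻¹⁹)(0.137)) ≈ 2.62 T.

B ≈ 2.62 T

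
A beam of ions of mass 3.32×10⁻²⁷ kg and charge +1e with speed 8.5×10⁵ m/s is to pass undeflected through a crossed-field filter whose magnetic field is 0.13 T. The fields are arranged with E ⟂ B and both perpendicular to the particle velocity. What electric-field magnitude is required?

For straight-line motion qE = qvB, so E = vB.
E = 8.5×10⁵ × 0.13 = 1.1×10⁵ V/m.

E = 1.1×10⁵ V/m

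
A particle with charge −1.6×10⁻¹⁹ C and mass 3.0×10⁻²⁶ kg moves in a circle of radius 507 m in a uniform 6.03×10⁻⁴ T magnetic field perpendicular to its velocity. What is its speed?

v ≈ 1.63×10⁶ m/s

From |q|vB = mv²/r, v = |q|Br/m.
v = (1.6×10⁻¹⁹)(6.03×10⁻⁴)(507)/3.0×10⁻²⁶ ≈ 1.63×10⁶ m/s.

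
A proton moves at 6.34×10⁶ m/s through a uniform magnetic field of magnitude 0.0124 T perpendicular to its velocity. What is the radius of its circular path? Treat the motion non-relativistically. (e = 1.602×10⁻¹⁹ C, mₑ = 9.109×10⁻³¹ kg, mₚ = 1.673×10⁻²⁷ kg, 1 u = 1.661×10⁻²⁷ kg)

The magnetic force provides the centripetal force: |q|vB = mv²/r.
r = mv/(|q|B) = (1.673×10⁻²⁷)(6.34×10⁶)/((1.602×10⁻¹⁹)(0.0124)) ≈ 5.34 m.

r ≈ 5.34 m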